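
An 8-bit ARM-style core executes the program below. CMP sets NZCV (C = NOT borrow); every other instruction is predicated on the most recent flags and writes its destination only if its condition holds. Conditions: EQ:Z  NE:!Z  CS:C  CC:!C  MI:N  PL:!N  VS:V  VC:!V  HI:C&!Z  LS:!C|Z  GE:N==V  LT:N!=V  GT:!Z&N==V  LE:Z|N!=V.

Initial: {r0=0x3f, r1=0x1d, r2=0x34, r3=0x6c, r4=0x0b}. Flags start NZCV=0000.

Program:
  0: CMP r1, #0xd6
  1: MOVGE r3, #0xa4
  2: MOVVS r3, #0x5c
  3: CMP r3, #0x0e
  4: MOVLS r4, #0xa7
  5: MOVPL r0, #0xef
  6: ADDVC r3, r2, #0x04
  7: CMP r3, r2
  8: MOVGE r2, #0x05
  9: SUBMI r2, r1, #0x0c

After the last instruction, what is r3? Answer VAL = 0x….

0: ✓ CMP  NZCV=0000
1: ✓ MOVGE  r3←0xa4
2: · MOVVS
3: ✓ CMP  NZCV=1010
4: · MOVLS
5: · MOVPL
6: ✓ ADDVC  r3←0x38
7: ✓ CMP  NZCV=0010
8: ✓ MOVGE  r2←0x05
9: · SUBMI

VAL = 0x38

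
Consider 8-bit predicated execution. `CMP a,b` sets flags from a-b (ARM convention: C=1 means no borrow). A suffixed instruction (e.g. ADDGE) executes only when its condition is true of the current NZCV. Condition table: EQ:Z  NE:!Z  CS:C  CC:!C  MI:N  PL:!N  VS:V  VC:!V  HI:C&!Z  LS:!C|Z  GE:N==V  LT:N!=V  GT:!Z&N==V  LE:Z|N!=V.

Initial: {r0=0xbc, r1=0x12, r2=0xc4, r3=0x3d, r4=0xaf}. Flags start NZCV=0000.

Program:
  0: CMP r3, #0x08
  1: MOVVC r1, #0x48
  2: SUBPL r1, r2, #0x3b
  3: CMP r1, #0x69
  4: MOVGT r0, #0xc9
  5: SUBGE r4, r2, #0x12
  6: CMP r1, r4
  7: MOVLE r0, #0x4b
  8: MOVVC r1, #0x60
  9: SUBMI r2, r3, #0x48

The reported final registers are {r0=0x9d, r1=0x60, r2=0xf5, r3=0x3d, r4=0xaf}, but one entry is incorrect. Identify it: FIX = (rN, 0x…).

FIX = (r0, 0x4b)

[0] flags=0010 → (cmp)
[1] flags=0010 VC?T → r1=0x48
[2] flags=0010 PL?T → r1=0x89
[3] flags=0011 → (cmp)
[4] flags=0011 GT?F → skip
[5] flags=0011 GE?F → skip
[6] flags=1000 → (cmp)
[7] flags=1000 LE?T → r0=0x4b
[8] flags=1000 VC?T → r1=0x60
[9] flags=1000 MI?T → r2=0xf5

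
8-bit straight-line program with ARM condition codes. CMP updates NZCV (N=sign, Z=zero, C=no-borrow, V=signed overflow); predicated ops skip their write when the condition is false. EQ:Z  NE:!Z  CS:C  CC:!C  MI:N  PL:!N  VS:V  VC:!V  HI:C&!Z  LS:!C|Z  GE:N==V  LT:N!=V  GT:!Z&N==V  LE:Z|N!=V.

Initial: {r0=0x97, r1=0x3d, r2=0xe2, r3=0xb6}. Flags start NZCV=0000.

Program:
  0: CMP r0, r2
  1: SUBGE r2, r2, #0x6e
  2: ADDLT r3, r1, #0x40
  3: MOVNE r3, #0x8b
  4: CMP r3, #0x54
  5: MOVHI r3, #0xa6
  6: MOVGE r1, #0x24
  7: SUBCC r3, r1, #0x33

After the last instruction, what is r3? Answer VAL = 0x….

[0] flags=1000 → (cmp)
[1] flags=1000 GE?F → skip
[2] flags=1000 LT?T → r3=0x7d
[3] flags=1000 NE?T → r3=0x8b
[4] flags=0011 → (cmp)
[5] flags=0011 HI?T → r3=0xa6
[6] flags=0011 GE?F → skip
[7] flags=0011 CC?F → skip

VAL = 0xa6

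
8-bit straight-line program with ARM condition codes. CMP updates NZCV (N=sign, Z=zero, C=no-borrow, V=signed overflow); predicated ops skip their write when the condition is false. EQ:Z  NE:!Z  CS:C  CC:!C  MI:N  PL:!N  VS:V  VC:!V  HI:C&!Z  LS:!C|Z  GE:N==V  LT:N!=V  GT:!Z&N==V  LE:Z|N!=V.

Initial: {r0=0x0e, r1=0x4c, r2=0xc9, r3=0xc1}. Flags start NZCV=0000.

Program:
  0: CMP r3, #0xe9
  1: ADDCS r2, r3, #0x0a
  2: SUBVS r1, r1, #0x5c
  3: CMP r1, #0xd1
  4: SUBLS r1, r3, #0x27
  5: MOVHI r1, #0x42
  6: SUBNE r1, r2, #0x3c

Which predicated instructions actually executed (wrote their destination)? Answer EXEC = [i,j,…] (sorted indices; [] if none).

0: ✓ CMP  NZCV=1000
1: · ADDCS
2: · SUBVS
3: ✓ CMP  NZCV=0000
4: ✓ SUBLS  r1←0x9a
5: · MOVHI
6: ✓ SUBNE  r1←0x8d

EXEC = [4,6]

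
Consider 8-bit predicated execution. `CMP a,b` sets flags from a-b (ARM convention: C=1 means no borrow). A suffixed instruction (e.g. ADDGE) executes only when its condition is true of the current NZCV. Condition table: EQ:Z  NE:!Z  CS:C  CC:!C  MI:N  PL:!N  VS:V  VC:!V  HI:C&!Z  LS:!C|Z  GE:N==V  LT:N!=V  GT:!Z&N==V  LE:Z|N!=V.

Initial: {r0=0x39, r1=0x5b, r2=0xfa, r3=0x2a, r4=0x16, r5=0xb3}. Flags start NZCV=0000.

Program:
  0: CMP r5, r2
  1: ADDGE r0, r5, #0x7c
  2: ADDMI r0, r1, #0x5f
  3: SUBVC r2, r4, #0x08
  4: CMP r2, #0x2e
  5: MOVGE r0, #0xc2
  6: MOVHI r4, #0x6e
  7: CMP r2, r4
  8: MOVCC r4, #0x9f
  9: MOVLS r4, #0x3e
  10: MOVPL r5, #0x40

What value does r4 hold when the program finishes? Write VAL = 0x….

[0] flags=1000 → (cmp)
[1] flags=1000 GE?F → skip
[2] flags=1000 MI?T → r0=0xba
[3] flags=1000 VC?T → r2=0x0e
[4] flags=1000 → (cmp)
[5] flags=1000 GE?F → skip
[6] flags=1000 HI?F → skip
[7] flags=1000 → (cmp)
[8] flags=1000 CC?T → r4=0x9f
[9] flags=1000 LS?T → r4=0x3e
[10] flags=1000 PL?F → skip

VAL = 0x3e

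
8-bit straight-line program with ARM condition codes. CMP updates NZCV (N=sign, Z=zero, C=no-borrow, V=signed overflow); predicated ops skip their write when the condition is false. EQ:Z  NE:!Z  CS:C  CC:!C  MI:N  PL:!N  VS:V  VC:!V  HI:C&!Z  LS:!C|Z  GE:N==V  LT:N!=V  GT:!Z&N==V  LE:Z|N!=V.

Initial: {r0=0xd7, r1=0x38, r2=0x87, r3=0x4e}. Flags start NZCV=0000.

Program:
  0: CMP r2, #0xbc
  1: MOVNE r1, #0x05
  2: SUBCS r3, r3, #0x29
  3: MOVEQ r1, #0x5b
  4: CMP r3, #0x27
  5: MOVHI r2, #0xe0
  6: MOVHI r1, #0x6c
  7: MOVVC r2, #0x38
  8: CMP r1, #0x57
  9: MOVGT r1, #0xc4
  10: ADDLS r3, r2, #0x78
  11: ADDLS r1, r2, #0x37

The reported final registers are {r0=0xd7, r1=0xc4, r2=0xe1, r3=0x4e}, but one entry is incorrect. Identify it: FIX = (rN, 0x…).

0: ✓ CMP  NZCV=1000
1: ✓ MOVNE  r1←0x05
2: · SUBCS
3: · MOVEQ
4: ✓ CMP  NZCV=0010
5: ✓ MOVHI  r2←0xe0
6: ✓ MOVHI  r1←0x6c
7: ✓ MOVVC  r2←0x38
8: ✓ CMP  NZCV=0010
9: ✓ MOVGT  r1←0xc4
10: · ADDLS
11: · ADDLS

FIX = (r2, 0x38)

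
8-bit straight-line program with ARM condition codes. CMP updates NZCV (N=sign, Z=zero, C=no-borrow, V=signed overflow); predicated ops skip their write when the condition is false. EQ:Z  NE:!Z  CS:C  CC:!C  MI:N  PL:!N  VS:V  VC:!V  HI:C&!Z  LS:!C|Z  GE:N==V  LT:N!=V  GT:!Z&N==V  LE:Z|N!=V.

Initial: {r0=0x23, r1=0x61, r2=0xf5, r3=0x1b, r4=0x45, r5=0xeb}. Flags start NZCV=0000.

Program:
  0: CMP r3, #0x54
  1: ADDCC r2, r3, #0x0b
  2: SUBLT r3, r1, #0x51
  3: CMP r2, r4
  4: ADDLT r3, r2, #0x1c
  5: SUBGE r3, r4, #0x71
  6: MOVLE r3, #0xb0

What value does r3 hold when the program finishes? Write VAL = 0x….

0: ✓ CMP  NZCV=1000
1: ✓ ADDCC  r2←0x26
2: ✓ SUBLT  r3←0x10
3: ✓ CMP  NZCV=1000
4: ✓ ADDLT  r3←0x42
5: · SUBGE
6: ✓ MOVLE  r3←0xb0

VAL = 0xb0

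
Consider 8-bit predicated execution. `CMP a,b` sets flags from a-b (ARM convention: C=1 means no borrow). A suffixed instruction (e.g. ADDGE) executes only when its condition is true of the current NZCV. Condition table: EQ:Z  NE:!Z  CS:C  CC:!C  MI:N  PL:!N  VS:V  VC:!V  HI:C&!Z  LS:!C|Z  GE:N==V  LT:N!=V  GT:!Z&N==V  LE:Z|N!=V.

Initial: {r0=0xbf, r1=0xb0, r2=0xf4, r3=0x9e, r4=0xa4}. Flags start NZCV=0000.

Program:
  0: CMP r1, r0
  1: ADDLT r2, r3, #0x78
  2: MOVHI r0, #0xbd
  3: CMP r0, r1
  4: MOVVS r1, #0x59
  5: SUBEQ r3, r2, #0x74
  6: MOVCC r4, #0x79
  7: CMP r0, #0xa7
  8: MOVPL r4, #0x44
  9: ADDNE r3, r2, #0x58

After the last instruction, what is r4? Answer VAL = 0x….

0: ✓ CMP  NZCV=1000
1: ✓ ADDLT  r2←0x16
2: · MOVHI
3: ✓ CMP  NZCV=0010
4: · MOVVS
5: · SUBEQ
6: · MOVCC
7: ✓ CMP  NZCV=0010
8: ✓ MOVPL  r4←0x44
9: ✓ ADDNE  r3←0x6e

VAL = 0x44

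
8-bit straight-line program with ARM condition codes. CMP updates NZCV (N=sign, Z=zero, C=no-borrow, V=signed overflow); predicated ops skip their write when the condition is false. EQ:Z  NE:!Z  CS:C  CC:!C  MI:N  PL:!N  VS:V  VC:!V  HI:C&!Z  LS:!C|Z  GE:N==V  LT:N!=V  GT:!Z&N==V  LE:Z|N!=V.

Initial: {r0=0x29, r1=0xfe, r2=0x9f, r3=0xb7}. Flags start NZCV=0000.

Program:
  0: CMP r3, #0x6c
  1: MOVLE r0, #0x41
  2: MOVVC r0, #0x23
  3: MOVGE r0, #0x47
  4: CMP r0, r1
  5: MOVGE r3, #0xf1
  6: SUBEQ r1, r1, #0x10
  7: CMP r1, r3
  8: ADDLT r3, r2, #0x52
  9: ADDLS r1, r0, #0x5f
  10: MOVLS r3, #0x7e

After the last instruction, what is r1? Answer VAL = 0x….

0: ✓ CMP  NZCV=0011
1: ✓ MOVLE  r0←0x41
2: · MOVVC
3: · MOVGE
4: ✓ CMP  NZCV=0000
5: ✓ MOVGE  r3←0xf1
6: · SUBEQ
7: ✓ CMP  NZCV=0010
8: · ADDLT
9: · ADDLS
10: · MOVLS

VAL = 0xfe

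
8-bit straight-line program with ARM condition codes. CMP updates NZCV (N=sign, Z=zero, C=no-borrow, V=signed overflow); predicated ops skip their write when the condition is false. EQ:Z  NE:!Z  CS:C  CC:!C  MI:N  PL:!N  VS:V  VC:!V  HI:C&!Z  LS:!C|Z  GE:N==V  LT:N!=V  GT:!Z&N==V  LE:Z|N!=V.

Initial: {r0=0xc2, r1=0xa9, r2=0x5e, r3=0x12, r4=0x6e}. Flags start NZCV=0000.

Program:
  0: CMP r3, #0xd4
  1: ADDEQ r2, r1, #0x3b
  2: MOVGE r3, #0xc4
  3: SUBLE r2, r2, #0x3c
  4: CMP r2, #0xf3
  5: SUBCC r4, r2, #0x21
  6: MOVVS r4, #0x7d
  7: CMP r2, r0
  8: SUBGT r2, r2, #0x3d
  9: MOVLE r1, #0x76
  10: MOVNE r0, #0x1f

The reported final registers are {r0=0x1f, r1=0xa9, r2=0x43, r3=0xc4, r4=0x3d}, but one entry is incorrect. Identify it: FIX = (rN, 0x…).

0: ✓ CMP  NZCV=0000
1: · ADDEQ
2: ✓ MOVGE  r3←0xc4
3: · SUBLE
4: ✓ CMP  NZCV=0000
5: ✓ SUBCC  r4←0x3d
6: · MOVVS
7: ✓ CMP  NZCV=1001
8: ✓ SUBGT  r2←0x21
9: · MOVLE
10: ✓ MOVNE  r0←0x1f

FIX = (r2, 0x21)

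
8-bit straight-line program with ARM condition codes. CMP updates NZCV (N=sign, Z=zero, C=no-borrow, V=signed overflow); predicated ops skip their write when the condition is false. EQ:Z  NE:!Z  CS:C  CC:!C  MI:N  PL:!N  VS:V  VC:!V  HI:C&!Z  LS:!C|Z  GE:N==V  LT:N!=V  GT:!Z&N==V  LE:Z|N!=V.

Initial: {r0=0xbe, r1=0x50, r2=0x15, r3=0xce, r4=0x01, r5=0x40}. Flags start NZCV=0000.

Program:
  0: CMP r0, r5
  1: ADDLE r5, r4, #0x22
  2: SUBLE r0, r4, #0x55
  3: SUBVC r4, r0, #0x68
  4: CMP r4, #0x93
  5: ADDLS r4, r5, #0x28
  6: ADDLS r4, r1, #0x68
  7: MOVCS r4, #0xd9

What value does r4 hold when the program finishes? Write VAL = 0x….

VAL = 0xb8

[0] flags=0011 → (cmp)
[1] flags=0011 LE?T → r5=0x23
[2] flags=0011 LE?T → r0=0xac
[3] flags=0011 VC?F → skip
[4] flags=0000 → (cmp)
[5] flags=0000 LS?T → r4=0x4b
[6] flags=0000 LS?T → r4=0xb8
[7] flags=0000 CS?F → skip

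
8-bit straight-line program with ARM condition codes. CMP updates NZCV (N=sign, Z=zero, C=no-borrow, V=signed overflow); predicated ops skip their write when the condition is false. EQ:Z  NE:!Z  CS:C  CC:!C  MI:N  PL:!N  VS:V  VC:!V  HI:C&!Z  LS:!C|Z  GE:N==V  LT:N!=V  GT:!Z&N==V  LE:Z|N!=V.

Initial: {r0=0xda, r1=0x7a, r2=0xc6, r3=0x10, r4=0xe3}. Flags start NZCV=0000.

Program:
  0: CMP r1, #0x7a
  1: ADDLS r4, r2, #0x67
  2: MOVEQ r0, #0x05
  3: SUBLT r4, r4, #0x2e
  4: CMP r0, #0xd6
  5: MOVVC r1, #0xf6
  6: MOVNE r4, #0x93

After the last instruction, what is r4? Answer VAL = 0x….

VAL = 0x93

0: ✓ CMP  NZCV=0110
1: ✓ ADDLS  r4←0x2d
2: ✓ MOVEQ  r0←0x05
3: · SUBLT
4: ✓ CMP  NZCV=0000
5: ✓ MOVVC  r1←0xf6
6: ✓ MOVNE  r4←0x93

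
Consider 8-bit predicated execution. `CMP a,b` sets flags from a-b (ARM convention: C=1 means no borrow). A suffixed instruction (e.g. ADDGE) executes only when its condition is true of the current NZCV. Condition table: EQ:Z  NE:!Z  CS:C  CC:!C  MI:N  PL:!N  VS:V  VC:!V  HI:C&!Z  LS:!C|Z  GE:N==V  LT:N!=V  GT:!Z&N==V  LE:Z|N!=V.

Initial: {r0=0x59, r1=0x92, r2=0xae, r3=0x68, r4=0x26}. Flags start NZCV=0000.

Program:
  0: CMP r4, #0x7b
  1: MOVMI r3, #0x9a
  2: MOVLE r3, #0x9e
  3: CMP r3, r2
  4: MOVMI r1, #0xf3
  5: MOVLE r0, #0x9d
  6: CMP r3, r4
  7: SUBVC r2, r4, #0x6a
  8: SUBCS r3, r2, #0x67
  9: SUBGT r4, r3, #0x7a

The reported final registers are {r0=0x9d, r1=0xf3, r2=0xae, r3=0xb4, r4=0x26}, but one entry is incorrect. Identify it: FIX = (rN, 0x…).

FIX = (r3, 0x47)

[0] flags=1000 → (cmp)
[1] flags=1000 MI?T → r3=0x9a
[2] flags=1000 LE?T → r3=0x9e
[3] flags=1000 → (cmp)
[4] flags=1000 MI?T → r1=0xf3
[5] flags=1000 LE?T → r0=0x9d
[6] flags=0011 → (cmp)
[7] flags=0011 VC?F → skip
[8] flags=0011 CS?T → r3=0x47
[9] flags=0011 GT?F → skip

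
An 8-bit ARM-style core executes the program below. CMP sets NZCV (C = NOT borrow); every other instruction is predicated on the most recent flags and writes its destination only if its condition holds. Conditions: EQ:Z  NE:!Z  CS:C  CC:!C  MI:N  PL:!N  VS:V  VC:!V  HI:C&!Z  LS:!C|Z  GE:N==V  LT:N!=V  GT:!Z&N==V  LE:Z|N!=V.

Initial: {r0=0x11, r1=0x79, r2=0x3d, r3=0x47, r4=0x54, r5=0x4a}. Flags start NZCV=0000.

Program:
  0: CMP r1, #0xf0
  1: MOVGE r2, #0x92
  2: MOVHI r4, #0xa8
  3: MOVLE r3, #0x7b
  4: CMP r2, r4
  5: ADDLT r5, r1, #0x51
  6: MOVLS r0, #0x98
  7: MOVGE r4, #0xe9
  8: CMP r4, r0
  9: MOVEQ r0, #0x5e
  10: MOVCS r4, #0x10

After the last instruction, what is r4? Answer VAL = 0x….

0: ✓ CMP  NZCV=1001
1: ✓ MOVGE  r2←0x92
2: · MOVHI
3: · MOVLE
4: ✓ CMP  NZCV=0011
5: ✓ ADDLT  r5←0xca
6: · MOVLS
7: · MOVGE
8: ✓ CMP  NZCV=0010
9: · MOVEQ
10: ✓ MOVCS  r4←0x10

VAL = 0x10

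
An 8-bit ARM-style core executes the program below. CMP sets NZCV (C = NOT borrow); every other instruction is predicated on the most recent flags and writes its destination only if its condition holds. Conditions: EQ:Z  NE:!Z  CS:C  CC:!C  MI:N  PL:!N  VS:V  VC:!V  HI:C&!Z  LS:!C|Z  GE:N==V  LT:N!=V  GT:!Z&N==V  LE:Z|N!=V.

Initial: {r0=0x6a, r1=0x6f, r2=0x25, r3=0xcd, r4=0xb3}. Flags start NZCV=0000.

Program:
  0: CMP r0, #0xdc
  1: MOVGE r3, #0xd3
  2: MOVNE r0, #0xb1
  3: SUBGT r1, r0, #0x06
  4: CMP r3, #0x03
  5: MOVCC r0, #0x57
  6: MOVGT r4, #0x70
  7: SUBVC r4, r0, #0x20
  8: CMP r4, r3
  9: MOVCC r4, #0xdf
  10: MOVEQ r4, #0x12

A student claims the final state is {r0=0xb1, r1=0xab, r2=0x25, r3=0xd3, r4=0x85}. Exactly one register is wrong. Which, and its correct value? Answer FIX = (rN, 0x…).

FIX = (r4, 0xdf)

0: ✓ CMP  NZCV=1001
1: ✓ MOVGE  r3←0xd3
2: ✓ MOVNE  r0←0xb1
3: ✓ SUBGT  r1←0xab
4: ✓ CMP  NZCV=1010
5: · MOVCC
6: · MOVGT
7: ✓ SUBVC  r4←0x91
8: ✓ CMP  NZCV=1000
9: ✓ MOVCC  r4←0xdf
10: · MOVEQ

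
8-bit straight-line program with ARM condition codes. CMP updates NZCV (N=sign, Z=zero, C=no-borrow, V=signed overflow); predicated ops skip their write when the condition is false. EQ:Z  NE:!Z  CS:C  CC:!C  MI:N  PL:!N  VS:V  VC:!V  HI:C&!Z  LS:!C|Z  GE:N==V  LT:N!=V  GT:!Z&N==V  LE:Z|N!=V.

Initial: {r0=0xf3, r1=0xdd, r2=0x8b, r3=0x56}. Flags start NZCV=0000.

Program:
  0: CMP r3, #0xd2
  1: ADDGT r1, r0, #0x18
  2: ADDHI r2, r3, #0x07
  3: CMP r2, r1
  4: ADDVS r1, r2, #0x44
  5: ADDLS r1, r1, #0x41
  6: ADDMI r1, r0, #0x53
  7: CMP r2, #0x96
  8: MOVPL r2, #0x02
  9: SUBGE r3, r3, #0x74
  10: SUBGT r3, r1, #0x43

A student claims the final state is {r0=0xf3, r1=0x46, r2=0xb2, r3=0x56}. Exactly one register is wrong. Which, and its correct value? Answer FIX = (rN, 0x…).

FIX = (r2, 0x8b)

[0] flags=1001 → (cmp)
[1] flags=1001 GT?T → r1=0x0b
[2] flags=1001 HI?F → skip
[3] flags=1010 → (cmp)
[4] flags=1010 VS?F → skip
[5] flags=1010 LS?F → skip
[6] flags=1010 MI?T → r1=0x46
[7] flags=1000 → (cmp)
[8] flags=1000 PL?F → skip
[9] flags=1000 GE?F → skip
[10] flags=1000 GT?F → skip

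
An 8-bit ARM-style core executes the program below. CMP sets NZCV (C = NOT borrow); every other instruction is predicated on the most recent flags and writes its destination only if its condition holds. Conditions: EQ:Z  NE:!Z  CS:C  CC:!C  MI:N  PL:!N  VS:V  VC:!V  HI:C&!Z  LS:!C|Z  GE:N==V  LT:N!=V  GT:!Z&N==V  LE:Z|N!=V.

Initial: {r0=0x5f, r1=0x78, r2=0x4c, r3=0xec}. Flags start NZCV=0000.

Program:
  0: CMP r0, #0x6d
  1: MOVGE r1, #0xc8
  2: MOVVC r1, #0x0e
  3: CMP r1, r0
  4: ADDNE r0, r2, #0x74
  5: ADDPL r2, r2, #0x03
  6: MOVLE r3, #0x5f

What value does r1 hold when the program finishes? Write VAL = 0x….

0: ✓ CMP  NZCV=1000
1: · MOVGE
2: ✓ MOVVC  r1←0x0e
3: ✓ CMP  NZCV=1000
4: ✓ ADDNE  r0←0xc0
5: · ADDPL
6: ✓ MOVLE  r3←0x5f

VAL = 0x0e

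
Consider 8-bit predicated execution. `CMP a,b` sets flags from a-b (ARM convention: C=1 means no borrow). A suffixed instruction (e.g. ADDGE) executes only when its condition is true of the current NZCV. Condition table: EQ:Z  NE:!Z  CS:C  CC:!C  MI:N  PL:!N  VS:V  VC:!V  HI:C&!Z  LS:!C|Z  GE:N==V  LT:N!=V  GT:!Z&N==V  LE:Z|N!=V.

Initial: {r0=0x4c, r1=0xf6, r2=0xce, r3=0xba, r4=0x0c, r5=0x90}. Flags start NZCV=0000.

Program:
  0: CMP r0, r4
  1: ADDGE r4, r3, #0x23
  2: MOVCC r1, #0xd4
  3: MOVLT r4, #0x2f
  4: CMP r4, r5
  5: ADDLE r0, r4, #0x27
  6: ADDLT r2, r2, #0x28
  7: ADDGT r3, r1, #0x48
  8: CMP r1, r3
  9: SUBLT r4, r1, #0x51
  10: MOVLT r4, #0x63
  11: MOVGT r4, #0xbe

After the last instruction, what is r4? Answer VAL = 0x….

0: ✓ CMP  NZCV=0010
1: ✓ ADDGE  r4←0xdd
2: · MOVCC
3: · MOVLT
4: ✓ CMP  NZCV=0010
5: · ADDLE
6: · ADDLT
7: ✓ ADDGT  r3←0x3e
8: ✓ CMP  NZCV=1010
9: ✓ SUBLT  r4←0xa5
10: ✓ MOVLT  r4←0x63
11: · MOVGT

VAL = 0x63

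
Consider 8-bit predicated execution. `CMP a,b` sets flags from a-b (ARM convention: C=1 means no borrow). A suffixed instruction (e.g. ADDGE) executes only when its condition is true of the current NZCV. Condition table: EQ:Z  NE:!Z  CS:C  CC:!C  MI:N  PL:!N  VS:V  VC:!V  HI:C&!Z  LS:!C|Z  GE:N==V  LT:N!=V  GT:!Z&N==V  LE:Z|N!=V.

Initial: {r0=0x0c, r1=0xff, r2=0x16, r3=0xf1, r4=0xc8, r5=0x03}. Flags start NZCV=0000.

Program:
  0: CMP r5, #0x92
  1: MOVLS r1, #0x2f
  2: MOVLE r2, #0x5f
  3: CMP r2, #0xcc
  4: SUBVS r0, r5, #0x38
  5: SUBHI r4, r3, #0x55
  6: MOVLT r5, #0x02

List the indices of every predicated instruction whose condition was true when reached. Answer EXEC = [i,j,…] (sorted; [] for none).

EXEC = [1]

0: ✓ CMP  NZCV=0000
1: ✓ MOVLS  r1←0x2f
2: · MOVLE
3: ✓ CMP  NZCV=0000
4: · SUBVS
5: · SUBHI
6: · MOVLT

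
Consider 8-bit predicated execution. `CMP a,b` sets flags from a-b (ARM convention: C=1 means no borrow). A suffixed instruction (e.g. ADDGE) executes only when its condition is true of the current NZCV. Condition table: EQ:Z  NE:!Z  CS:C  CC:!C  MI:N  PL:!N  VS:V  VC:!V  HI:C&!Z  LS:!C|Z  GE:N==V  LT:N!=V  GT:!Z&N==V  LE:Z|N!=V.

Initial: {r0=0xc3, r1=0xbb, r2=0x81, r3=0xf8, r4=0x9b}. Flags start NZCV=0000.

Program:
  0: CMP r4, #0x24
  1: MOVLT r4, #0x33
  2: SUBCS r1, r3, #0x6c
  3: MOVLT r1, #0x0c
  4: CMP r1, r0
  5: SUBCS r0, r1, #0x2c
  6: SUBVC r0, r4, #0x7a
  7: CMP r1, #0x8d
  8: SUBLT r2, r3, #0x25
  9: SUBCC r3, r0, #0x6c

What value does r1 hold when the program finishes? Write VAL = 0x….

0: ✓ CMP  NZCV=0011
1: ✓ MOVLT  r4←0x33
2: ✓ SUBCS  r1←0x8c
3: ✓ MOVLT  r1←0x0c
4: ✓ CMP  NZCV=0000
5: · SUBCS
6: ✓ SUBVC  r0←0xb9
7: ✓ CMP  NZCV=0000
8: · SUBLT
9: ✓ SUBCC  r3←0x4d

VAL = 0x0c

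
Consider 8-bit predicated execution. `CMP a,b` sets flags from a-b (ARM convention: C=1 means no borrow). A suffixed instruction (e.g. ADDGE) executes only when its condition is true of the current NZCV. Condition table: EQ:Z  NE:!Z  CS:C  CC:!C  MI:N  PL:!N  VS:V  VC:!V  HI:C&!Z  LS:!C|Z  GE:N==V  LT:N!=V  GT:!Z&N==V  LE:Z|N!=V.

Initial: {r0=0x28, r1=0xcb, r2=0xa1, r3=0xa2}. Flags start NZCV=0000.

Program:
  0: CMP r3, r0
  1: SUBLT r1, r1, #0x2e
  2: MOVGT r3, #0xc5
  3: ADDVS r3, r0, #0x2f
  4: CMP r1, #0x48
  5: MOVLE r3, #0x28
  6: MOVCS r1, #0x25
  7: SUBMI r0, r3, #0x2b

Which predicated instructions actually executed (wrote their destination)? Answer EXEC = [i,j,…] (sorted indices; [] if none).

EXEC = [1,3,5,6]

[0] flags=0011 → (cmp)
[1] flags=0011 LT?T → r1=0x9d
[2] flags=0011 GT?F → skip
[3] flags=0011 VS?T → r3=0x57
[4] flags=0011 → (cmp)
[5] flags=0011 LE?T → r3=0x28
[6] flags=0011 CS?T → r1=0x25
[7] flags=0011 MI?F → skip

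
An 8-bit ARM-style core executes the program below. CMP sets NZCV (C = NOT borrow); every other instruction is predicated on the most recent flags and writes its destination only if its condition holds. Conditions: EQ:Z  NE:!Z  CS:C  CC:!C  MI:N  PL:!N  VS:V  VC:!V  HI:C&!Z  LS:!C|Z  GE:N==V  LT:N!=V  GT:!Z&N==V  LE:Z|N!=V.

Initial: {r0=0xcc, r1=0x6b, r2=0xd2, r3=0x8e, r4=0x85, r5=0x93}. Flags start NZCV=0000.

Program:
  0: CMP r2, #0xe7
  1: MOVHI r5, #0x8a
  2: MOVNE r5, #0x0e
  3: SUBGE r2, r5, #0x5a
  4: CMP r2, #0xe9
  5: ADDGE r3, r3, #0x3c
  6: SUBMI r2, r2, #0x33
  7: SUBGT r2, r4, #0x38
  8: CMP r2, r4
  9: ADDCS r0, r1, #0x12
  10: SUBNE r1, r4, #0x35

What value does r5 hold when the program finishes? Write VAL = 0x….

[0] flags=1000 → (cmp)
[1] flags=1000 HI?F → skip
[2] flags=1000 NE?T → r5=0x0e
[3] flags=1000 GE?F → skip
[4] flags=1000 → (cmp)
[5] flags=1000 GE?F → skip
[6] flags=1000 MI?T → r2=0x9f
[7] flags=1000 GT?F → skip
[8] flags=0010 → (cmp)
[9] flags=0010 CS?T → r0=0x7d
[10] flags=0010 NE?T → r1=0x50

VAL = 0x0e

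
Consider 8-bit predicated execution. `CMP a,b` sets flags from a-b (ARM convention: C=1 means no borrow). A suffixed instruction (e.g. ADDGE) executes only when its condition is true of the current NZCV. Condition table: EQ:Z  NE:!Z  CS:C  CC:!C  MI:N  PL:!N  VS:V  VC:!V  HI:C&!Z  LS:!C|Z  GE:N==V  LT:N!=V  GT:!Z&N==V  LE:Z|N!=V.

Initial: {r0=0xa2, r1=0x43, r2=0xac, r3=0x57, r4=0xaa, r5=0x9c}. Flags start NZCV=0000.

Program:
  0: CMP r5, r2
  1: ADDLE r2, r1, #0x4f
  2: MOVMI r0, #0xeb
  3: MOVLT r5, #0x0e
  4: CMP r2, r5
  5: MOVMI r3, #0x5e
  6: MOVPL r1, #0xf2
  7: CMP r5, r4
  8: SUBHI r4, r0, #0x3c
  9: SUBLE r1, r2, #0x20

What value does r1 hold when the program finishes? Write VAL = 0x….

VAL = 0x43

0: ✓ CMP  NZCV=1000
1: ✓ ADDLE  r2←0x92
2: ✓ MOVMI  r0←0xeb
3: ✓ MOVLT  r5←0x0e
4: ✓ CMP  NZCV=1010
5: ✓ MOVMI  r3←0x5e
6: · MOVPL
7: ✓ CMP  NZCV=0000
8: · SUBHI
9: · SUBLE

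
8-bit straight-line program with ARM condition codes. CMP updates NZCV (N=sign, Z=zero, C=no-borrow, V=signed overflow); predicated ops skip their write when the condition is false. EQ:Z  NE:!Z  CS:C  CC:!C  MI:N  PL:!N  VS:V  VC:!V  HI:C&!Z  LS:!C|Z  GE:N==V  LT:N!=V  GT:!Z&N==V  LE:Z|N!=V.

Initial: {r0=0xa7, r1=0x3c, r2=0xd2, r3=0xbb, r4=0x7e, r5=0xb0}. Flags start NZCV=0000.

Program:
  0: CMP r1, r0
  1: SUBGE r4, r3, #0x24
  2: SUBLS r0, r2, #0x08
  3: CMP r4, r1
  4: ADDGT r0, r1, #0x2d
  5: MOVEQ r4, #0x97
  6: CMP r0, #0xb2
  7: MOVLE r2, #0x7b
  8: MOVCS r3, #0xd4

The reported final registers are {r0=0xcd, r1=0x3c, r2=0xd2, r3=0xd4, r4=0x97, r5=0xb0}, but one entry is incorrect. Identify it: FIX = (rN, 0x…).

[0] flags=1001 → (cmp)
[1] flags=1001 GE?T → r4=0x97
[2] flags=1001 LS?T → r0=0xca
[3] flags=0011 → (cmp)
[4] flags=0011 GT?F → skip
[5] flags=0011 EQ?F → skip
[6] flags=0010 → (cmp)
[7] flags=0010 LE?F → skip
[8] flags=0010 CS?T → r3=0xd4

FIX = (r0, 0xca)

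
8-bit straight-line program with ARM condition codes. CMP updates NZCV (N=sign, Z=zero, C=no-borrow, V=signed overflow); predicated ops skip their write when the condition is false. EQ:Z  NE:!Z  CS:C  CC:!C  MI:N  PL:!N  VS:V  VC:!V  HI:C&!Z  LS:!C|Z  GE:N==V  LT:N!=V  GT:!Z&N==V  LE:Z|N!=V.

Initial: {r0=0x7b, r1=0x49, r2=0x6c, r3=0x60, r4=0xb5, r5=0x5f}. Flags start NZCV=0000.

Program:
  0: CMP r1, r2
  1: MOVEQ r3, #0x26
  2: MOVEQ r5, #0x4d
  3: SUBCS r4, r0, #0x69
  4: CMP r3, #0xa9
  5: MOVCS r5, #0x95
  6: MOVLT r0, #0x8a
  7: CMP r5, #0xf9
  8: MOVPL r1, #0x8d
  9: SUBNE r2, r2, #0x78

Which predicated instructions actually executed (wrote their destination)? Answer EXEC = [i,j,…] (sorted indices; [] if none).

EXEC = [8,9]

[0] flags=1000 → (cmp)
[1] flags=1000 EQ?F → skip
[2] flags=1000 EQ?F → skip
[3] flags=1000 CS?F → skip
[4] flags=1001 → (cmp)
[5] flags=1001 CS?F → skip
[6] flags=1001 LT?F → skip
[7] flags=0000 → (cmp)
[8] flags=0000 PL?T → r1=0x8d
[9] flags=0000 NE?T → r2=0xf4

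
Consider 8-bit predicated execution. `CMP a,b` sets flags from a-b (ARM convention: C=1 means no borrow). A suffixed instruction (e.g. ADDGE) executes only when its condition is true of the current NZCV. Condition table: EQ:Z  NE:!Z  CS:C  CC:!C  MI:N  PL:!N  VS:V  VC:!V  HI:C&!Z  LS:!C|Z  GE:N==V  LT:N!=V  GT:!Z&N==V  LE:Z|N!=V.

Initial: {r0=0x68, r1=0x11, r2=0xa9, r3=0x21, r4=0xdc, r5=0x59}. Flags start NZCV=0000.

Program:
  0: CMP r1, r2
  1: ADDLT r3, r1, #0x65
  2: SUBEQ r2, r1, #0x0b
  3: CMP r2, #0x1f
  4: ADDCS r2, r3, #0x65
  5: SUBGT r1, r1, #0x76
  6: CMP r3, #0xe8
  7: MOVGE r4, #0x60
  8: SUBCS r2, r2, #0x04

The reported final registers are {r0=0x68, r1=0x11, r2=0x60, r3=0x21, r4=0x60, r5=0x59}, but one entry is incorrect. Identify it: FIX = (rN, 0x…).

[0] flags=0000 → (cmp)
[1] flags=0000 LT?F → skip
[2] flags=0000 EQ?F → skip
[3] flags=1010 → (cmp)
[4] flags=1010 CS?T → r2=0x86
[5] flags=1010 GT?F → skip
[6] flags=0000 → (cmp)
[7] flags=0000 GE?T → r4=0x60
[8] flags=0000 CS?F → skip

FIX = (r2, 0x86)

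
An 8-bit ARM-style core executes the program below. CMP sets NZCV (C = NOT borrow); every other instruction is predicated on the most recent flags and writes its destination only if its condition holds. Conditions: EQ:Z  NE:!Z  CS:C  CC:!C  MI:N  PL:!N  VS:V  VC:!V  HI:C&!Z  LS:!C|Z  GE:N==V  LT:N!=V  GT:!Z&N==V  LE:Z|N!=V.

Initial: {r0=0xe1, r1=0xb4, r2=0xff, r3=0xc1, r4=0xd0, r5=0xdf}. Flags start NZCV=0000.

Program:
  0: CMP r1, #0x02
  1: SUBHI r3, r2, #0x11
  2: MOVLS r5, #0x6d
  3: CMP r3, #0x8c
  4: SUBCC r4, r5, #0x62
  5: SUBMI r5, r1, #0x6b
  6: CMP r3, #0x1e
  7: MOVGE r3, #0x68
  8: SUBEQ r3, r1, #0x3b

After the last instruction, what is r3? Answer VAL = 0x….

0: ✓ CMP  NZCV=1010
1: ✓ SUBHI  r3←0xee
2: · MOVLS
3: ✓ CMP  NZCV=0010
4: · SUBCC
5: · SUBMI
6: ✓ CMP  NZCV=1010
7: · MOVGE
8: · SUBEQ

VAL = 0xee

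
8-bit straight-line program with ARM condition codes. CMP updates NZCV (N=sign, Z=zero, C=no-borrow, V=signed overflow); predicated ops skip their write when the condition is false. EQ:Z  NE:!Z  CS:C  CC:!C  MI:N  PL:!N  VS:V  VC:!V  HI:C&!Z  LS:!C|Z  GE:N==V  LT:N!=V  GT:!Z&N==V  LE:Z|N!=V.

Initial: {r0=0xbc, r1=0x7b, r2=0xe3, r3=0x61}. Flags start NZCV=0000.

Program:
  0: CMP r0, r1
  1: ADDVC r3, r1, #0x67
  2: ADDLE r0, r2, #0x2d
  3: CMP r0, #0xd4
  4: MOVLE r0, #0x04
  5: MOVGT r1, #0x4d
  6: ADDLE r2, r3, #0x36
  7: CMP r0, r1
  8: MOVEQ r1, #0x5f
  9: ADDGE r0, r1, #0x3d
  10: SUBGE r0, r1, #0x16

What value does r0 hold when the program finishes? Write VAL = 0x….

0: ✓ CMP  NZCV=0011
1: · ADDVC
2: ✓ ADDLE  r0←0x10
3: ✓ CMP  NZCV=0000
4: · MOVLE
5: ✓ MOVGT  r1←0x4d
6: · ADDLE
7: ✓ CMP  NZCV=1000
8: · MOVEQ
9: · ADDGE
10: · SUBGE

VAL = 0x10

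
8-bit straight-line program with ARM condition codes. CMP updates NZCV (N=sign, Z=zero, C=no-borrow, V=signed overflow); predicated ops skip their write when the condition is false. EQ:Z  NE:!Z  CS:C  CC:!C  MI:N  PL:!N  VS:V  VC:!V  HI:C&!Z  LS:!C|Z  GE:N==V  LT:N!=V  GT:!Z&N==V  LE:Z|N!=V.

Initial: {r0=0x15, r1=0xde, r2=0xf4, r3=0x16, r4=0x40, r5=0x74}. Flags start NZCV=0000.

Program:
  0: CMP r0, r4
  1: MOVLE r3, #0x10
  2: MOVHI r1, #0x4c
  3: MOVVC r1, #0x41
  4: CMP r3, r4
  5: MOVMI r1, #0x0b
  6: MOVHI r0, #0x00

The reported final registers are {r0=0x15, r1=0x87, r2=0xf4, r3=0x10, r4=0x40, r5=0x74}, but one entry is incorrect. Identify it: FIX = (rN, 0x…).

FIX = (r1, 0x0b)

[0] flags=1000 → (cmp)
[1] flags=1000 LE?T → r3=0x10
[2] flags=1000 HI?F → skip
[3] flags=1000 VC?T → r1=0x41
[4] flags=1000 → (cmp)
[5] flags=1000 MI?T → r1=0x0b
[6] flags=1000 HI?F → skip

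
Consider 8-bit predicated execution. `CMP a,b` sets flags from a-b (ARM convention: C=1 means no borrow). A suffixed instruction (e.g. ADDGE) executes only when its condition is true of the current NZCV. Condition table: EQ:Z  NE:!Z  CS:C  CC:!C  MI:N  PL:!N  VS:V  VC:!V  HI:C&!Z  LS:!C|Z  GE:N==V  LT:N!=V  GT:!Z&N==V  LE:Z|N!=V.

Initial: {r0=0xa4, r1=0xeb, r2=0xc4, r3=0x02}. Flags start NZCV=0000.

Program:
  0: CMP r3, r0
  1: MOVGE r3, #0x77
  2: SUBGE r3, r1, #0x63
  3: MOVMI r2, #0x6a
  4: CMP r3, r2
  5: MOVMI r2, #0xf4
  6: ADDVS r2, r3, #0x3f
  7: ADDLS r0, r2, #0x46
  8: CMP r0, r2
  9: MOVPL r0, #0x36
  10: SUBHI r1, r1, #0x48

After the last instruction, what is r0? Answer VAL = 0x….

0: ✓ CMP  NZCV=0000
1: ✓ MOVGE  r3←0x77
2: ✓ SUBGE  r3←0x88
3: · MOVMI
4: ✓ CMP  NZCV=1000
5: ✓ MOVMI  r2←0xf4
6: · ADDVS
7: ✓ ADDLS  r0←0x3a
8: ✓ CMP  NZCV=0000
9: ✓ MOVPL  r0←0x36
10: · SUBHI

VAL = 0x36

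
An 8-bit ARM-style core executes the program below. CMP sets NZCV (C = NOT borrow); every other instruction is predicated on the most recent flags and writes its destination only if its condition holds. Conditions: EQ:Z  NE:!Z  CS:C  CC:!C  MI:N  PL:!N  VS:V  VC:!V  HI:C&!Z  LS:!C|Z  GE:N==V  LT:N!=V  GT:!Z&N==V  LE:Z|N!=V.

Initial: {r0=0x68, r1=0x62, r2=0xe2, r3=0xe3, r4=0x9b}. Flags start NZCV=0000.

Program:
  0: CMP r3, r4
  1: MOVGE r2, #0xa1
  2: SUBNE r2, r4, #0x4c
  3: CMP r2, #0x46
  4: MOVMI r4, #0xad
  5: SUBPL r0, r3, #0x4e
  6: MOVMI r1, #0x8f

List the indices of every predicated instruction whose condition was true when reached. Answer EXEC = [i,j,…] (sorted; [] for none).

[0] flags=0010 → (cmp)
[1] flags=0010 GE?T → r2=0xa1
[2] flags=0010 NE?T → r2=0x4f
[3] flags=0010 → (cmp)
[4] flags=0010 MI?F → skip
[5] flags=0010 PL?T → r0=0x95
[6] flags=0010 MI?F → skip

EXEC = [1,2,5]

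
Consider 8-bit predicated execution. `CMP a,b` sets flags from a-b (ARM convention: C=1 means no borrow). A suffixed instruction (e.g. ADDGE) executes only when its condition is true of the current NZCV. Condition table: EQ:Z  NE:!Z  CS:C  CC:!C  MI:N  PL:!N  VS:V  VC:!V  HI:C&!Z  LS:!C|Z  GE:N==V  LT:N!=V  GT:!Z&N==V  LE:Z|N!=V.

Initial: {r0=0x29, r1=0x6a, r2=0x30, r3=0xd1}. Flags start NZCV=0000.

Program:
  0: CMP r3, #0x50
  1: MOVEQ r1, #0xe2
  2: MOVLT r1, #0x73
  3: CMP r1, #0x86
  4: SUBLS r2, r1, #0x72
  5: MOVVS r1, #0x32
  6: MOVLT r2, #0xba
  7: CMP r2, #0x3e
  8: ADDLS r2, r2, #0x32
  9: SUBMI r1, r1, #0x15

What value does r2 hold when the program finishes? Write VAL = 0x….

[0] flags=1010 → (cmp)
[1] flags=1010 EQ?F → skip
[2] flags=1010 LT?T → r1=0x73
[3] flags=1001 → (cmp)
[4] flags=1001 LS?T → r2=0x01
[5] flags=1001 VS?T → r1=0x32
[6] flags=1001 LT?F → skip
[7] flags=1000 → (cmp)
[8] flags=1000 LS?T → r2=0x33
[9] flags=1000 MI?T → r1=0x1d

VAL = 0x33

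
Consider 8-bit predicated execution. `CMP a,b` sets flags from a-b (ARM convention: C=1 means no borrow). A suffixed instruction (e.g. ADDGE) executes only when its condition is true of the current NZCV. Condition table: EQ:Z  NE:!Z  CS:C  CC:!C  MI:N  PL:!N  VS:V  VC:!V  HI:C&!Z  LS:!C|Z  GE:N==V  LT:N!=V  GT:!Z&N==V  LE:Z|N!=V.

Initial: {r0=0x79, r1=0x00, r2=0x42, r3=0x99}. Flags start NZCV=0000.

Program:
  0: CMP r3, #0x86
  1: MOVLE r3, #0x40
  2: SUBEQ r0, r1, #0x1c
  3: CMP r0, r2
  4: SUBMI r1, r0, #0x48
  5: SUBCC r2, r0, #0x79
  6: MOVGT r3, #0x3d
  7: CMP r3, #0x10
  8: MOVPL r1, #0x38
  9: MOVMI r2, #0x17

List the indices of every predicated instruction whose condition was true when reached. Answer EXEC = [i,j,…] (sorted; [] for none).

0: ✓ CMP  NZCV=0010
1: · MOVLE
2: · SUBEQ
3: ✓ CMP  NZCV=0010
4: · SUBMI
5: · SUBCC
6: ✓ MOVGT  r3←0x3d
7: ✓ CMP  NZCV=0010
8: ✓ MOVPL  r1←0x38
9: · MOVMI

EXEC = [6,8]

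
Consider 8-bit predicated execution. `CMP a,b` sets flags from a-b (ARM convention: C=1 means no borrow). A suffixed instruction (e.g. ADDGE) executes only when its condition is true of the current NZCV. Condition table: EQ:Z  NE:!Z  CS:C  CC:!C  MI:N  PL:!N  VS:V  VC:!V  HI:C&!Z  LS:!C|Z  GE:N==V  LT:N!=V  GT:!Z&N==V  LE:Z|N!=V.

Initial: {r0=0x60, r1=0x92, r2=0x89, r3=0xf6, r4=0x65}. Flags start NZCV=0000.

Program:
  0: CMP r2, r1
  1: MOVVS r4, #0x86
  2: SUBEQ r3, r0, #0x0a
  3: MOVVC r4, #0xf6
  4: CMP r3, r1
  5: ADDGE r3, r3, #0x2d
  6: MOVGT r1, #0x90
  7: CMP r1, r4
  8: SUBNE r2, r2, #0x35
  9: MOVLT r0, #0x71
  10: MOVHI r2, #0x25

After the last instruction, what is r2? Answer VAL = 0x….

VAL = 0x54

[0] flags=1000 → (cmp)
[1] flags=1000 VS?F → skip
[2] flags=1000 EQ?F → skip
[3] flags=1000 VC?T → r4=0xf6
[4] flags=0010 → (cmp)
[5] flags=0010 GE?T → r3=0x23
[6] flags=0010 GT?T → r1=0x90
[7] flags=1000 → (cmp)
[8] flags=1000 NE?T → r2=0x54
[9] flags=1000 LT?T → r0=0x71
[10] flags=1000 HI?F → skip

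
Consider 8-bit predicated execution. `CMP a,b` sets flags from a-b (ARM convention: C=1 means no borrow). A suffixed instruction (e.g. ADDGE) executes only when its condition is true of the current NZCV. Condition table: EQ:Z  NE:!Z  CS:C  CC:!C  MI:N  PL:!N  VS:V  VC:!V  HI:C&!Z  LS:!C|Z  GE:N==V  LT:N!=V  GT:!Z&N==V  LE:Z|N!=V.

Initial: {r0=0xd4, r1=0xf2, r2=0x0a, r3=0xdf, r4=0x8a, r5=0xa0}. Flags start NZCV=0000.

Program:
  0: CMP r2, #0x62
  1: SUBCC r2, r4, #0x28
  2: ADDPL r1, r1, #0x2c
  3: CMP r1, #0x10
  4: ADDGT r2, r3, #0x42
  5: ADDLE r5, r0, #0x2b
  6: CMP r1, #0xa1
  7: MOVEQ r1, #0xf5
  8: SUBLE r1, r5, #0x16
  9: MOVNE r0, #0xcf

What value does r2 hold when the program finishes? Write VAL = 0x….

VAL = 0x62

0: ✓ CMP  NZCV=1000
1: ✓ SUBCC  r2←0x62
2: · ADDPL
3: ✓ CMP  NZCV=1010
4: · ADDGT
5: ✓ ADDLE  r5←0xff
6: ✓ CMP  NZCV=0010
7: · MOVEQ
8: · SUBLE
9: ✓ MOVNE  r0←0xcf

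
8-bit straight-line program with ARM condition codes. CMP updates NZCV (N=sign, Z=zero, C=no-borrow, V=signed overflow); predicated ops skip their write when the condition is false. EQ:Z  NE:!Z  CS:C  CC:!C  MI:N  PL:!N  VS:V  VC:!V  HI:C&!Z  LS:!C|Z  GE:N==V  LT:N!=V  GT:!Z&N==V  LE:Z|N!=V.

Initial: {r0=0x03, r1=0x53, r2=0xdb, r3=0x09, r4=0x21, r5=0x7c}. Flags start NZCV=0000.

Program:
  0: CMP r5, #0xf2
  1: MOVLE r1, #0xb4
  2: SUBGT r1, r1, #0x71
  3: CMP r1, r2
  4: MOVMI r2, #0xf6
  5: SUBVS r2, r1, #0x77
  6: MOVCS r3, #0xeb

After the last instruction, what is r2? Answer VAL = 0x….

VAL = 0xdb

0: ✓ CMP  NZCV=1001
1: · MOVLE
2: ✓ SUBGT  r1←0xe2
3: ✓ CMP  NZCV=0010
4: · MOVMI
5: · SUBVS
6: ✓ MOVCS  r3←0xeb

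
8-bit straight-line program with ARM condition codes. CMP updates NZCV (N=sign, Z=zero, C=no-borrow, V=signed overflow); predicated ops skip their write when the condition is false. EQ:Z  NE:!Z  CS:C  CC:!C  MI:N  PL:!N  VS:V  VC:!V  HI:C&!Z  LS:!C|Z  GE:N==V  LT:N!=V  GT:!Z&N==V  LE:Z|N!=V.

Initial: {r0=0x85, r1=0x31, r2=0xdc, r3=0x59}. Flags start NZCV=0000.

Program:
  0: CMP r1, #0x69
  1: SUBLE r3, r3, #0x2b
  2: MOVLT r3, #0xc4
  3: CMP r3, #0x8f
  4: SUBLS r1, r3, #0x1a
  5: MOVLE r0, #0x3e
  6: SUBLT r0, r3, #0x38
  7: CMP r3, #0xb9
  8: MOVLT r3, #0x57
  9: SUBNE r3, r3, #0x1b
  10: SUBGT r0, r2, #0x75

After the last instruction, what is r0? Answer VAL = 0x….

0: ✓ CMP  NZCV=1000
1: ✓ SUBLE  r3←0x2e
2: ✓ MOVLT  r3←0xc4
3: ✓ CMP  NZCV=0010
4: · SUBLS
5: · MOVLE
6: · SUBLT
7: ✓ CMP  NZCV=0010
8: · MOVLT
9: ✓ SUBNE  r3←0xa9
10: ✓ SUBGT  r0←0x67

VAL = 0x67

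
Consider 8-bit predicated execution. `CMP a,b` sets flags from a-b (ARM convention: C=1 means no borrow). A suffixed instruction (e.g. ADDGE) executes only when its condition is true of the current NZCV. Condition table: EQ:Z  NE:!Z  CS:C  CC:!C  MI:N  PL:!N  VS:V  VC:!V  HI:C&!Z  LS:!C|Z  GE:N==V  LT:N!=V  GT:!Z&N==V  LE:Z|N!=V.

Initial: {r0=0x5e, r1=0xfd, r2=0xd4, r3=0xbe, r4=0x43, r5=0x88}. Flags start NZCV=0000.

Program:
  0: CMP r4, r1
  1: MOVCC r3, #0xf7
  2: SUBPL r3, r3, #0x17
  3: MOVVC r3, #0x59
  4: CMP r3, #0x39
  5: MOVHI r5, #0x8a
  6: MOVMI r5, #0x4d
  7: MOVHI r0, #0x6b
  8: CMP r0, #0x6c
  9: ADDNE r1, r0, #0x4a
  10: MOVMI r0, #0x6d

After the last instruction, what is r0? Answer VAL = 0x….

VAL = 0x6d

0: ✓ CMP  NZCV=0000
1: ✓ MOVCC  r3←0xf7
2: ✓ SUBPL  r3←0xe0
3: ✓ MOVVC  r3←0x59
4: ✓ CMP  NZCV=0010
5: ✓ MOVHI  r5←0x8a
6: · MOVMI
7: ✓ MOVHI  r0←0x6b
8: ✓ CMP  NZCV=1000
9: ✓ ADDNE  r1←0xb5
10: ✓ MOVMI  r0←0x6d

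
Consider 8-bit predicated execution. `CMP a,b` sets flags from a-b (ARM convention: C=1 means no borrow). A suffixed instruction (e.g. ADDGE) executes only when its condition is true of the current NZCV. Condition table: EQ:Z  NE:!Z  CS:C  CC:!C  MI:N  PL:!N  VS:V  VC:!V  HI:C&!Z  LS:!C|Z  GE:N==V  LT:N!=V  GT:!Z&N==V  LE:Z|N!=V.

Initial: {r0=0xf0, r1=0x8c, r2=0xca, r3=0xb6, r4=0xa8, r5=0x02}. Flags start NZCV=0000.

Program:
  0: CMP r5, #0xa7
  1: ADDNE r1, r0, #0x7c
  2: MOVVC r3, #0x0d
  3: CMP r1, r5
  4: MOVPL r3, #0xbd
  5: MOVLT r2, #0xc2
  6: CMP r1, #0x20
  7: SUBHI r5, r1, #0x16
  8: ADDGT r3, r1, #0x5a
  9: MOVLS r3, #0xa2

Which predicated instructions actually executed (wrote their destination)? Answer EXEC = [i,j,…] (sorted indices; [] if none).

EXEC = [1,2,4,7,8]

0: ✓ CMP  NZCV=0000
1: ✓ ADDNE  r1←0x6c
2: ✓ MOVVC  r3←0x0d
3: ✓ CMP  NZCV=0010
4: ✓ MOVPL  r3←0xbd
5: · MOVLT
6: ✓ CMP  NZCV=0010
7: ✓ SUBHI  r5←0x56
8: ✓ ADDGT  r3←0xc6
9: · MOVLS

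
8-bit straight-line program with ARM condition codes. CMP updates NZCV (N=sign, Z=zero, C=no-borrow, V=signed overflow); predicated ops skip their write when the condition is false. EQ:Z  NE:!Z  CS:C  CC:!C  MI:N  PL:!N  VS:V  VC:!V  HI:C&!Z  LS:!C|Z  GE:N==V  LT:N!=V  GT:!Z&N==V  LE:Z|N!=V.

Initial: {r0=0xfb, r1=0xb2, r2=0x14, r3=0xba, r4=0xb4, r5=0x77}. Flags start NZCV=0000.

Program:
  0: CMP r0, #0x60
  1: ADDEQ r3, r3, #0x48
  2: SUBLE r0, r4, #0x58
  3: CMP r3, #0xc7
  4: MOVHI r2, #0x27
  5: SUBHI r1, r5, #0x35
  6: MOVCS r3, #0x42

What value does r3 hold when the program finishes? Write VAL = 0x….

VAL = 0xba

0: ✓ CMP  NZCV=1010
1: · ADDEQ
2: ✓ SUBLE  r0←0x5c
3: ✓ CMP  NZCV=1000
4: · MOVHI
5: · SUBHI
6: · MOVCS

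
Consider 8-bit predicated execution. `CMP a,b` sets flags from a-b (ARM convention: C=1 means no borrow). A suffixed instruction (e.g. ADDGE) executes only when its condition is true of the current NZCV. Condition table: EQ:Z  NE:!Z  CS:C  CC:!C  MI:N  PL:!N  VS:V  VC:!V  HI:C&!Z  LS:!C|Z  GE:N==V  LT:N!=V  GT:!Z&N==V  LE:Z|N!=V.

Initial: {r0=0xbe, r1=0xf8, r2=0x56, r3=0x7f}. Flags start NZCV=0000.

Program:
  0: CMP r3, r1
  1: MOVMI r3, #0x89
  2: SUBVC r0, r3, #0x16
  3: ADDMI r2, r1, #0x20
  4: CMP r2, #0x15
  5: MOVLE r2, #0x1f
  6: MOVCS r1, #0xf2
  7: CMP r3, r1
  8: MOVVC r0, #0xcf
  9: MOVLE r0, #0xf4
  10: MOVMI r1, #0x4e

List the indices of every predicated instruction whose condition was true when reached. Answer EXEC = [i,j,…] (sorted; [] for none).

EXEC = [1,3,6,8,9,10]

0: ✓ CMP  NZCV=1001
1: ✓ MOVMI  r3←0x89
2: · SUBVC
3: ✓ ADDMI  r2←0x18
4: ✓ CMP  NZCV=0010
5: · MOVLE
6: ✓ MOVCS  r1←0xf2
7: ✓ CMP  NZCV=1000
8: ✓ MOVVC  r0←0xcf
9: ✓ MOVLE  r0←0xf4
10: ✓ MOVMI  r1←0x4e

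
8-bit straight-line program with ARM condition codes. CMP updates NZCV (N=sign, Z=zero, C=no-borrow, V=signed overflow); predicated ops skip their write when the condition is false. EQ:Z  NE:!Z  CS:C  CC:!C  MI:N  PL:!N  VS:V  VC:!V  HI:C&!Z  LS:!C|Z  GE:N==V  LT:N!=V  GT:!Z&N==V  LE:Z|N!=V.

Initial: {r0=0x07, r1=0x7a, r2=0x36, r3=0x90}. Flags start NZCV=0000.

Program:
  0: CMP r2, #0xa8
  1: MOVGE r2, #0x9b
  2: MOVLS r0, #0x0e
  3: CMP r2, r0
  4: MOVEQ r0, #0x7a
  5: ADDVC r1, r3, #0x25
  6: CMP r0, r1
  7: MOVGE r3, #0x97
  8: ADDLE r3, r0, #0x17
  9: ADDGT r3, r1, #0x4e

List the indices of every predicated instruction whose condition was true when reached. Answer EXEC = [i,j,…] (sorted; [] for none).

[0] flags=1001 → (cmp)
[1] flags=1001 GE?T → r2=0x9b
[2] flags=1001 LS?T → r0=0x0e
[3] flags=1010 → (cmp)
[4] flags=1010 EQ?F → skip
[5] flags=1010 VC?T → r1=0xb5
[6] flags=0000 → (cmp)
[7] flags=0000 GE?T → r3=0x97
[8] flags=0000 LE?F → skip
[9] flags=0000 GT?T → r3=0x03

EXEC = [1,2,5,7,9]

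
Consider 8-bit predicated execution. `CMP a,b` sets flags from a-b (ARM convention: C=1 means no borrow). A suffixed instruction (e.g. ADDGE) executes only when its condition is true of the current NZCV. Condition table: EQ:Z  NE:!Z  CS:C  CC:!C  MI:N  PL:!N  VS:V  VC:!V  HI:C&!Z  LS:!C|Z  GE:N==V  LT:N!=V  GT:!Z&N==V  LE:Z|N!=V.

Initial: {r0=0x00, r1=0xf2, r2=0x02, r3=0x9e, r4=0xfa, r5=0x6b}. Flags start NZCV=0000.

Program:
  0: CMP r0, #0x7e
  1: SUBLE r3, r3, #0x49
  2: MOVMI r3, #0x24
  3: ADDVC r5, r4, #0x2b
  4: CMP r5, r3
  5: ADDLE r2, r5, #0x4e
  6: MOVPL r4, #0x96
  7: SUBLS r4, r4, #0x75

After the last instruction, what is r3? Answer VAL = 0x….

0: ✓ CMP  NZCV=1000
1: ✓ SUBLE  r3←0x55
2: ✓ MOVMI  r3←0x24
3: ✓ ADDVC  r5←0x25
4: ✓ CMP  NZCV=0010
5: · ADDLE
6: ✓ MOVPL  r4←0x96
7: · SUBLS

VAL = 0x24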